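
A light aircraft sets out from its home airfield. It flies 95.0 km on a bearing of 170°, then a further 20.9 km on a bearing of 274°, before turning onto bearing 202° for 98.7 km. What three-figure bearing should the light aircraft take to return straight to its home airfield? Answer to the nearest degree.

Leg 1 (170°, 95.0 km): east 95.0 sin 170° = 16.50, north 95.0 cos 170° = -93.56
Leg 2 (274°, 20.9 km): east 20.9 sin 274° = -20.85, north 20.9 cos 274° = 1.46
Leg 3 (202°, 98.7 km): east 98.7 sin 202° = -36.97, north 98.7 cos 202° = -91.51
Net displacement: -41.33 east, -183.61 north. Direction back to start is (41.33, 183.61): bearing = atan2(41.33, 183.61) mod 360° = 12.68° ≈ 013°.

013°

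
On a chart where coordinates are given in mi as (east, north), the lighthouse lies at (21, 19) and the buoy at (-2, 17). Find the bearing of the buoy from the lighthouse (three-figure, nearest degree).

265°

Δeast = -2 − 21 = -23.00; Δnorth = 17 − 19 = -2.00.
Bearing = atan2(Δeast, Δnorth) mod 360° = 265.03° ≈ 265°.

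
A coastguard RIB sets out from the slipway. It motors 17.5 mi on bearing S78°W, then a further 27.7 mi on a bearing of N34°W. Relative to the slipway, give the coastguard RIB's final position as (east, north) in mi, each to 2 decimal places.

Leg 1 (S78°W, 17.5 mi): east 17.5 sin 258° = -17.12, north 17.5 cos 258° = -3.64
Leg 2 (N34°W, 27.7 mi): east 27.7 sin 326° = -15.49, north 27.7 cos 326° = 22.96
Summing: -32.61 mi east, 19.33 mi north → (-32.61, 19.33).

(-32.61, 19.33)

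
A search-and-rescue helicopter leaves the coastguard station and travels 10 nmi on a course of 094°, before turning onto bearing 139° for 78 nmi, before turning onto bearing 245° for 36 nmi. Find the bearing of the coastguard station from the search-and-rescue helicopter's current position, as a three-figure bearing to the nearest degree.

Leg 1 (094°, 10 nmi): east 10 sin 94° = 9.98, north 10 cos 94° = -0.70
Leg 2 (139°, 78 nmi): east 78 sin 139° = 51.17, north 78 cos 139° = -58.87
Leg 3 (245°, 36 nmi): east 36 sin 245° = -32.63, north 36 cos 245° = -15.21
Net displacement: 28.52 east, -74.78 north. Direction back to start is (-28.52, 74.78): bearing = atan2(-28.52, 74.78) mod 360° = 339.12° ≈ 339°.

339°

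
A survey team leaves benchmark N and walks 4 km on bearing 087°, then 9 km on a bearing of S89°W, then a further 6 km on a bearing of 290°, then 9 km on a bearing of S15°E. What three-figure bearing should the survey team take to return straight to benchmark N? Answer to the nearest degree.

Leg 1 (087°, 4 km): east 4 sin 87° = 3.99, north 4 cos 87° = 0.21
Leg 2 (S89°W, 9 km): east 9 sin 269° = -9.00, north 9 cos 269° = -0.16
Leg 3 (290°, 6 km): east 6 sin 290° = -5.64, north 6 cos 290° = 2.05
Leg 4 (S15°E, 9 km): east 9 sin 165° = 2.33, north 9 cos 165° = -8.69
Net displacement: -8.31 east, -6.59 north. Direction back to start is (8.31, 6.59): bearing = atan2(8.31, 6.59) mod 360° = 51.60° ≈ 052°.

052°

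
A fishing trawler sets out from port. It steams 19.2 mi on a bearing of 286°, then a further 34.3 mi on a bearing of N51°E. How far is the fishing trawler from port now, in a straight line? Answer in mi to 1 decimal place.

28.1 mi

Leg 1 (286°, 19.2 mi): east 19.2 sin 286° = -18.46, north 19.2 cos 286° = 5.29
Leg 2 (N51°E, 34.3 mi): east 34.3 sin 51° = 26.66, north 34.3 cos 51° = 21.59
Net: 8.20 east, 26.88 north. Distance = √((8.20)² + (26.88)²) = 28.101 mi.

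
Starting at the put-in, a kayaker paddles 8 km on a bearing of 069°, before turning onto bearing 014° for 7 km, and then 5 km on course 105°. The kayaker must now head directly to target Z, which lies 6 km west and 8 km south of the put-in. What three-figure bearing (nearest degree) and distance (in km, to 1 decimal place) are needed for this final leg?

231°, 25.8 km

Leg 1 (069°, 8 km): east 8 sin 69° = 7.47, north 8 cos 69° = 2.87
Leg 2 (014°, 7 km): east 7 sin 14° = 1.69, north 7 cos 14° = 6.79
Leg 3 (105°, 5 km): east 5 sin 105° = 4.83, north 5 cos 105° = -1.29
Current position: (13.99, 8.36). Target: (-6, -8). Remaining: Δeast = -19.99, Δnorth = -16.36.
Bearing = atan2(-19.99, -16.36) mod 360° = 230.70°; distance = √((-19.99)² + (-16.36)²) = 25.836 km.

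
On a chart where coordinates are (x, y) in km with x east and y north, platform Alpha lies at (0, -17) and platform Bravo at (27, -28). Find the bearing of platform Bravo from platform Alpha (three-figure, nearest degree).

112°

Δeast = 27 − 0 = 27.00; Δnorth = -28 − -17 = -11.00.
Bearing = atan2(Δeast, Δnorth) mod 360° = 112.17° ≈ 112°.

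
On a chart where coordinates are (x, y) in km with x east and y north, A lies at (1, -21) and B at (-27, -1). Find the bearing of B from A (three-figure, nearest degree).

306°

Δeast = -27 − 1 = -28.00; Δnorth = -1 − -21 = 20.00.
Bearing = atan2(Δeast, Δnorth) mod 360° = 305.54° ≈ 306°.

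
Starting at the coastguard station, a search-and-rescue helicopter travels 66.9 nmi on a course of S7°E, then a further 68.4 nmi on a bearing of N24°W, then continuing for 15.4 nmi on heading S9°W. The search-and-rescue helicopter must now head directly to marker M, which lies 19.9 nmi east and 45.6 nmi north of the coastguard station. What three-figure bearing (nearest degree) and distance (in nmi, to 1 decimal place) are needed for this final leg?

Leg 1 (S7°E, 66.9 nmi): east 66.9 sin 173° = 8.15, north 66.9 cos 173° = -66.40
Leg 2 (N24°W, 68.4 nmi): east 68.4 sin 336° = -27.82, north 68.4 cos 336° = 62.49
Leg 3 (S9°W, 15.4 nmi): east 15.4 sin 189° = -2.41, north 15.4 cos 189° = -15.21
Current position: (-22.08, -19.13). Target: (19.9, 45.6). Remaining: Δeast = 41.98, Δnorth = 64.73.
Bearing = atan2(41.98, 64.73) mod 360° = 32.96°; distance = √((41.98)² + (64.73)²) = 77.145 nmi.

033°, 77.1 nmi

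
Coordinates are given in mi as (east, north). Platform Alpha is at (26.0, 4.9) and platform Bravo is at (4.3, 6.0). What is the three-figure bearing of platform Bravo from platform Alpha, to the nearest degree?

273°

Δeast = 4.3 − 26.0 = -21.70; Δnorth = 6.0 − 4.9 = 1.10.
Bearing = atan2(Δeast, Δnorth) mod 360° = 272.90° ≈ 273°.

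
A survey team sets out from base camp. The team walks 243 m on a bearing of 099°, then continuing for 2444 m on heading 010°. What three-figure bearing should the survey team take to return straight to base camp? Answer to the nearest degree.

196°

Leg 1 (099°, 243 m): east 243 sin 99° = 240.01, north 243 cos 99° = -38.01
Leg 2 (010°, 2444 m): east 2444 sin 10° = 424.40, north 2444 cos 10° = 2406.87
Net displacement: 664.40 east, 2368.86 north. Direction back to start is (-664.40, -2368.86): bearing = atan2(-664.40, -2368.86) mod 360° = 195.67° ≈ 196°.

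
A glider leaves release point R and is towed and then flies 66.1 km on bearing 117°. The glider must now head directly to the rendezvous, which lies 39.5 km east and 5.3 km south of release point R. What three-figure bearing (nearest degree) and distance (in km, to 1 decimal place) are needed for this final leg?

322°, 31.4 km

Leg 1 (117°, 66.1 km): east 66.1 sin 117° = 58.90, north 66.1 cos 117° = -30.01
Current position: (58.90, -30.01). Target: (39.5, -5.3). Remaining: Δeast = -19.40, Δnorth = 24.71.
Bearing = atan2(-19.40, 24.71) mod 360° = 321.87°; distance = √((-19.40)² + (24.71)²) = 31.412 km.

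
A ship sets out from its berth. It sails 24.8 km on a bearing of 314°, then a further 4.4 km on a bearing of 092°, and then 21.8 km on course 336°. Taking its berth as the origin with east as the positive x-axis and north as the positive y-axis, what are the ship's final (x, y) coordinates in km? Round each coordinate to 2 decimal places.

Leg 1 (314°, 24.8 km): east 24.8 sin 314° = -17.84, north 24.8 cos 314° = 17.23
Leg 2 (092°, 4.4 km): east 4.4 sin 92° = 4.40, north 4.4 cos 92° = -0.15
Leg 3 (336°, 21.8 km): east 21.8 sin 336° = -8.87, north 21.8 cos 336° = 19.92
Summing: -22.31 km east, 36.99 km north → (-22.31, 36.99).

(-22.31, 36.99)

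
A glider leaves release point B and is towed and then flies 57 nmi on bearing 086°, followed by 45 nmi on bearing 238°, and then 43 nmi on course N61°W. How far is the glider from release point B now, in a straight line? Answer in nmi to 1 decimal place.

Leg 1 (086°, 57 nmi): east 57 sin 86° = 56.86, north 57 cos 86° = 3.98
Leg 2 (238°, 45 nmi): east 45 sin 238° = -38.16, north 45 cos 238° = -23.85
Leg 3 (N61°W, 43 nmi): east 43 sin 299° = -37.61, north 43 cos 299° = 20.85
Net: -18.91 east, 0.98 north. Distance = √((-18.91)² + (0.98)²) = 18.935 nmi.

18.9 nmi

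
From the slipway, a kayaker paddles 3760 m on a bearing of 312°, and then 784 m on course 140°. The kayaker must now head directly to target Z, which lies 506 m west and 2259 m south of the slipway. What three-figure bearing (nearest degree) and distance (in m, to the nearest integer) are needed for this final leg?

157°, 4540 m

Leg 1 (312°, 3760 m): east 3760 sin 312° = -2794.22, north 3760 cos 312° = 2515.93
Leg 2 (140°, 784 m): east 784 sin 140° = 503.95, north 784 cos 140° = -600.58
Current position: (-2290.28, 1915.35). Target: (-506, -2259). Remaining: Δeast = 1784.28, Δnorth = -4174.35.
Bearing = atan2(1784.28, -4174.35) mod 360° = 156.86°; distance = √((1784.28)² + (-4174.35)²) = 4539.699 m.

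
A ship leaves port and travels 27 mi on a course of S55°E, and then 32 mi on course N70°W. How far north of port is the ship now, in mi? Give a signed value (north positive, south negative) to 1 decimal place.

-4.5 mi

Leg 1 (S55°E, 27 mi): east 27 sin 125° = 22.12, north 27 cos 125° = -15.49
Leg 2 (N70°W, 32 mi): east 32 sin 290° = -30.07, north 32 cos 290° = 10.94
Net north component: -4.54 mi.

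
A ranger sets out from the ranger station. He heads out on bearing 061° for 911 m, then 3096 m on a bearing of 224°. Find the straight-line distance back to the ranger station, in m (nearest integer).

Leg 1 (061°, 911 m): east 911 sin 61° = 796.78, north 911 cos 61° = 441.66
Leg 2 (224°, 3096 m): east 3096 sin 224° = -2150.66, north 3096 cos 224° = -2227.08
Net: -1353.88 east, -1785.41 north. Distance = √((-1353.88)² + (-1785.41)²) = 2240.693 m.

2241 m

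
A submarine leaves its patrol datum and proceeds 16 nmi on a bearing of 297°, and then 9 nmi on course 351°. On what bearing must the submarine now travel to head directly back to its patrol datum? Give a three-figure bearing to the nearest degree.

136°

Leg 1 (297°, 16 nmi): east 16 sin 297° = -14.26, north 16 cos 297° = 7.26
Leg 2 (351°, 9 nmi): east 9 sin 351° = -1.41, north 9 cos 351° = 8.89
Net displacement: -15.66 east, 16.15 north. Direction back to start is (15.66, -16.15): bearing = atan2(15.66, -16.15) mod 360° = 135.88° ≈ 136°.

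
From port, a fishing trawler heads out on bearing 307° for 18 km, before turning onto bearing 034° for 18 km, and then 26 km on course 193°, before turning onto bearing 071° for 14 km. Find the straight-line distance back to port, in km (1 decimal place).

5.9 km

Leg 1 (307°, 18 km): east 18 sin 307° = -14.38, north 18 cos 307° = 10.83
Leg 2 (034°, 18 km): east 18 sin 34° = 10.07, north 18 cos 34° = 14.92
Leg 3 (193°, 26 km): east 26 sin 193° = -5.85, north 26 cos 193° = -25.33
Leg 4 (071°, 14 km): east 14 sin 71° = 13.24, north 14 cos 71° = 4.56
Net: 3.08 east, 4.98 north. Distance = √((3.08)² + (4.98)²) = 5.854 km.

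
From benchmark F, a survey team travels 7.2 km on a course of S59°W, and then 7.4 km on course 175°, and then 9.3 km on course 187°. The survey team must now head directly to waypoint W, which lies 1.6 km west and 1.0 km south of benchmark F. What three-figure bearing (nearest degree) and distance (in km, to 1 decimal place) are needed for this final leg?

Leg 1 (S59°W, 7.2 km): east 7.2 sin 239° = -6.17, north 7.2 cos 239° = -3.71
Leg 2 (175°, 7.4 km): east 7.4 sin 175° = 0.64, north 7.4 cos 175° = -7.37
Leg 3 (187°, 9.3 km): east 9.3 sin 187° = -1.13, north 9.3 cos 187° = -9.23
Current position: (-6.66, -20.31). Target: (-1.6, -1.0). Remaining: Δeast = 5.06, Δnorth = 19.31.
Bearing = atan2(5.06, 19.31) mod 360° = 14.68°; distance = √((5.06)² + (19.31)²) = 19.963 km.

015°, 20.0 km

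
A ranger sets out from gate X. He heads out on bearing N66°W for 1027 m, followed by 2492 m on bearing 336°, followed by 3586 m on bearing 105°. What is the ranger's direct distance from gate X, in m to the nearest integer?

2325 m

Leg 1 (N66°W, 1027 m): east 1027 sin 294° = -938.21, north 1027 cos 294° = 417.72
Leg 2 (336°, 2492 m): east 2492 sin 336° = -1013.59, north 2492 cos 336° = 2276.56
Leg 3 (105°, 3586 m): east 3586 sin 105° = 3463.81, north 3586 cos 105° = -928.13
Net: 1512.01 east, 1766.15 north. Distance = √((1512.01)² + (1766.15)²) = 2324.964 m.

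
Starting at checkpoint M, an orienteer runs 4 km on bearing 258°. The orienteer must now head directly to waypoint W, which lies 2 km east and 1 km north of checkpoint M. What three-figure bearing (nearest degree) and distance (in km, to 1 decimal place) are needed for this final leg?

073°, 6.2 km

Leg 1 (258°, 4 km): east 4 sin 258° = -3.91, north 4 cos 258° = -0.83
Current position: (-3.91, -0.83). Target: (2, 1). Remaining: Δeast = 5.91, Δnorth = 1.83.
Bearing = atan2(5.91, 1.83) mod 360° = 72.79°; distance = √((5.91)² + (1.83)²) = 6.190 km.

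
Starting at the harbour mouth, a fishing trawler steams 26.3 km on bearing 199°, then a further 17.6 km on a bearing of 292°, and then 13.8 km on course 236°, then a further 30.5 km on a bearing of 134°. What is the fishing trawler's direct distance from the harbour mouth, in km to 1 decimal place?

Leg 1 (199°, 26.3 km): east 26.3 sin 199° = -8.56, north 26.3 cos 199° = -24.87
Leg 2 (292°, 17.6 km): east 17.6 sin 292° = -16.32, north 17.6 cos 292° = 6.59
Leg 3 (236°, 13.8 km): east 13.8 sin 236° = -11.44, north 13.8 cos 236° = -7.72
Leg 4 (134°, 30.5 km): east 30.5 sin 134° = 21.94, north 30.5 cos 134° = -21.19
Net: -14.38 east, -47.18 north. Distance = √((-14.38)² + (-47.18)²) = 49.321 km.

49.3 km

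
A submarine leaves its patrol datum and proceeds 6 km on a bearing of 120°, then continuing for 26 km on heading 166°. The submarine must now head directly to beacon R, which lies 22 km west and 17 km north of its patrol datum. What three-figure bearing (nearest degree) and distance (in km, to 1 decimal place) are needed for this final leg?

Leg 1 (120°, 6 km): east 6 sin 120° = 5.20, north 6 cos 120° = -3.00
Leg 2 (166°, 26 km): east 26 sin 166° = 6.29, north 26 cos 166° = -25.23
Current position: (11.49, -28.23). Target: (-22, 17). Remaining: Δeast = -33.49, Δnorth = 45.23.
Bearing = atan2(-33.49, 45.23) mod 360° = 323.48°; distance = √((-33.49)² + (45.23)²) = 56.275 km.

323°, 56.3 km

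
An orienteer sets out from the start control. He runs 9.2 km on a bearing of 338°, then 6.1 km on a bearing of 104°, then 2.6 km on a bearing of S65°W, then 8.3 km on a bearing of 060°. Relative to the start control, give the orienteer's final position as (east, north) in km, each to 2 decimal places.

(7.30, 10.11)

Leg 1 (338°, 9.2 km): east 9.2 sin 338° = -3.45, north 9.2 cos 338° = 8.53
Leg 2 (104°, 6.1 km): east 6.1 sin 104° = 5.92, north 6.1 cos 104° = -1.48
Leg 3 (S65°W, 2.6 km): east 2.6 sin 245° = -2.36, north 2.6 cos 245° = -1.10
Leg 4 (060°, 8.3 km): east 8.3 sin 60° = 7.19, north 8.3 cos 60° = 4.15
Summing: 7.30 km east, 10.11 km north → (7.30, 10.11).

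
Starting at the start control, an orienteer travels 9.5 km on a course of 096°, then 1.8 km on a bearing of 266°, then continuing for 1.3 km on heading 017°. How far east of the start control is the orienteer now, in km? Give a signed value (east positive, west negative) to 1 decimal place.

8.0 km

Leg 1 (096°, 9.5 km): east 9.5 sin 96° = 9.45, north 9.5 cos 96° = -0.99
Leg 2 (266°, 1.8 km): east 1.8 sin 266° = -1.80, north 1.8 cos 266° = -0.13
Leg 3 (017°, 1.3 km): east 1.3 sin 17° = 0.38, north 1.3 cos 17° = 1.24
Net east component: 8.03 km.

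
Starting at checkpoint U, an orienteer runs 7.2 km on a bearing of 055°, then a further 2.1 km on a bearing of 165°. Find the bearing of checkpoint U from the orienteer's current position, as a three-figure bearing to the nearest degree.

252°

Leg 1 (055°, 7.2 km): east 7.2 sin 55° = 5.90, north 7.2 cos 55° = 4.13
Leg 2 (165°, 2.1 km): east 2.1 sin 165° = 0.54, north 2.1 cos 165° = -2.03
Net displacement: 6.44 east, 2.10 north. Direction back to start is (-6.44, -2.10): bearing = atan2(-6.44, -2.10) mod 360° = 251.93° ≈ 252°.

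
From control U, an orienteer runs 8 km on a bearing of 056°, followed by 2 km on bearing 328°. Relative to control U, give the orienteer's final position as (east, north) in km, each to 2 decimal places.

(5.57, 6.17)

Leg 1 (056°, 8 km): east 8 sin 56° = 6.63, north 8 cos 56° = 4.47
Leg 2 (328°, 2 km): east 2 sin 328° = -1.06, north 2 cos 328° = 1.70
Summing: 5.57 km east, 6.17 km north → (5.57, 6.17).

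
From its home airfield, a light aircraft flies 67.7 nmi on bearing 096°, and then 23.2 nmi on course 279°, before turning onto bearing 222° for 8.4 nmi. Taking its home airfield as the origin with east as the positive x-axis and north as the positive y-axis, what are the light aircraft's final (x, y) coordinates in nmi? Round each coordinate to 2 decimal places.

(38.79, -9.69)

Leg 1 (096°, 67.7 nmi): east 67.7 sin 96° = 67.33, north 67.7 cos 96° = -7.08
Leg 2 (279°, 23.2 nmi): east 23.2 sin 279° = -22.91, north 23.2 cos 279° = 3.63
Leg 3 (222°, 8.4 nmi): east 8.4 sin 222° = -5.62, north 8.4 cos 222° = -6.24
Summing: 38.79 nmi east, -9.69 nmi north → (38.79, -9.69).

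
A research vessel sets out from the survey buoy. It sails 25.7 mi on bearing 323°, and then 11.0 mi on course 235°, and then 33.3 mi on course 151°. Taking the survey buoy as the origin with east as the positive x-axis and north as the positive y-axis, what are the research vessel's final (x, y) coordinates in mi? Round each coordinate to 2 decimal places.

Leg 1 (323°, 25.7 mi): east 25.7 sin 323° = -15.47, north 25.7 cos 323° = 20.52
Leg 2 (235°, 11.0 mi): east 11.0 sin 235° = -9.01, north 11.0 cos 235° = -6.31
Leg 3 (151°, 33.3 mi): east 33.3 sin 151° = 16.14, north 33.3 cos 151° = -29.12
Summing: -8.33 mi east, -14.91 mi north → (-8.33, -14.91).

(-8.33, -14.91)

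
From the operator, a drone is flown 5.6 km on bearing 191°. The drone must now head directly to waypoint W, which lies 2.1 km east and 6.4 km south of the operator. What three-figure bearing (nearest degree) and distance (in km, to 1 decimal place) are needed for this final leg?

Leg 1 (191°, 5.6 km): east 5.6 sin 191° = -1.07, north 5.6 cos 191° = -5.50
Current position: (-1.07, -5.50). Target: (2.1, -6.4). Remaining: Δeast = 3.17, Δnorth = -0.90.
Bearing = atan2(3.17, -0.90) mod 360° = 105.91°; distance = √((3.17)² + (-0.90)²) = 3.295 km.

106°, 3.3 km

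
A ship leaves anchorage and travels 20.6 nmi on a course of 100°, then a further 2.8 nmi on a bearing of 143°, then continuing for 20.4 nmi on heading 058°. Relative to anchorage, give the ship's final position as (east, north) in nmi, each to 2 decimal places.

Leg 1 (100°, 20.6 nmi): east 20.6 sin 100° = 20.29, north 20.6 cos 100° = -3.58
Leg 2 (143°, 2.8 nmi): east 2.8 sin 143° = 1.69, north 2.8 cos 143° = -2.24
Leg 3 (058°, 20.4 nmi): east 20.4 sin 58° = 17.30, north 20.4 cos 58° = 10.81
Summing: 39.27 nmi east, 5.00 nmi north → (39.27, 5.00).

(39.27, 5.00)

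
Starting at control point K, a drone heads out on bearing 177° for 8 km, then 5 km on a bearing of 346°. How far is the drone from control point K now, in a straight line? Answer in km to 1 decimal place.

3.2 km

Leg 1 (177°, 8 km): east 8 sin 177° = 0.42, north 8 cos 177° = -7.99
Leg 2 (346°, 5 km): east 5 sin 346° = -1.21, north 5 cos 346° = 4.85
Net: -0.79 east, -3.14 north. Distance = √((-0.79)² + (-3.14)²) = 3.236 km.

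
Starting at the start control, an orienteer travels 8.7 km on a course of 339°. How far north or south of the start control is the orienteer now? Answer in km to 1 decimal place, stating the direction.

8.1 km north

Leg 1 (339°, 8.7 km): east 8.7 sin 339° = -3.12, north 8.7 cos 339° = 8.12
Net north component: 8.12 km.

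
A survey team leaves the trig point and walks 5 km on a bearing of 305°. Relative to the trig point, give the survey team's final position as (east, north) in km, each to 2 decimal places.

(-4.10, 2.87)

Leg 1 (305°, 5 km): east 5 sin 305° = -4.10, north 5 cos 305° = 2.87
Summing: -4.10 km east, 2.87 km north → (-4.10, 2.87).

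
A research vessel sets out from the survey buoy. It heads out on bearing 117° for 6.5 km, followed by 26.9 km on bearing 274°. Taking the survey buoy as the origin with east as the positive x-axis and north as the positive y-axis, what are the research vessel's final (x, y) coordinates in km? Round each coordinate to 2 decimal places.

(-21.04, -1.07)

Leg 1 (117°, 6.5 km): east 6.5 sin 117° = 5.79, north 6.5 cos 117° = -2.95
Leg 2 (274°, 26.9 km): east 26.9 sin 274° = -26.83, north 26.9 cos 274° = 1.88
Summing: -21.04 km east, -1.07 km north → (-21.04, -1.07).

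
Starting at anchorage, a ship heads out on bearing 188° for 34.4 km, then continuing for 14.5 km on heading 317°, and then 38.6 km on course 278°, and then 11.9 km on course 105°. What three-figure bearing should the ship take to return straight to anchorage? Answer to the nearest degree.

Leg 1 (188°, 34.4 km): east 34.4 sin 188° = -4.79, north 34.4 cos 188° = -34.07
Leg 2 (317°, 14.5 km): east 14.5 sin 317° = -9.89, north 14.5 cos 317° = 10.60
Leg 3 (278°, 38.6 km): east 38.6 sin 278° = -38.22, north 38.6 cos 278° = 5.37
Leg 4 (105°, 11.9 km): east 11.9 sin 105° = 11.49, north 11.9 cos 105° = -3.08
Net displacement: -41.41 east, -21.17 north. Direction back to start is (41.41, 21.17): bearing = atan2(41.41, 21.17) mod 360° = 62.92° ≈ 063°.

063°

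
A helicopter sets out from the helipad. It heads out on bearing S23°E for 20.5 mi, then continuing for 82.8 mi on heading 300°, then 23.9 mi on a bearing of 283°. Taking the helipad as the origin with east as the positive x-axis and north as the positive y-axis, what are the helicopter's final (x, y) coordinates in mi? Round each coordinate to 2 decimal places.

(-86.98, 27.91)

Leg 1 (S23°E, 20.5 mi): east 20.5 sin 157° = 8.01, north 20.5 cos 157° = -18.87
Leg 2 (300°, 82.8 mi): east 82.8 sin 300° = -71.71, north 82.8 cos 300° = 41.40
Leg 3 (283°, 23.9 mi): east 23.9 sin 283° = -23.29, north 23.9 cos 283° = 5.38
Summing: -86.98 mi east, 27.91 mi north → (-86.98, 27.91).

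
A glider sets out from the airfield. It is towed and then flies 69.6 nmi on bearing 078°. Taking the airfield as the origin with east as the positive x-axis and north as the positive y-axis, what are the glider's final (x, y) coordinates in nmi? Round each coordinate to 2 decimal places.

Leg 1 (078°, 69.6 nmi): east 69.6 sin 78° = 68.08, north 69.6 cos 78° = 14.47
Summing: 68.08 nmi east, 14.47 nmi north → (68.08, 14.47).

(68.08, 14.47)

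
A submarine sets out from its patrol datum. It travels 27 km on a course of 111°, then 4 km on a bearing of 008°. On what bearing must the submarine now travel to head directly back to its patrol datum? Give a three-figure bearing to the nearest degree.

Leg 1 (111°, 27 km): east 27 sin 111° = 25.21, north 27 cos 111° = -9.68
Leg 2 (008°, 4 km): east 4 sin 8° = 0.56, north 4 cos 8° = 3.96
Net displacement: 25.76 east, -5.71 north. Direction back to start is (-25.76, 5.71): bearing = atan2(-25.76, 5.71) mod 360° = 282.51° ≈ 283°.

283°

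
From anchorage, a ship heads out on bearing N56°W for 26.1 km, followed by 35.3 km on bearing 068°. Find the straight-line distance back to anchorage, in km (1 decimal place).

29.9 km

Leg 1 (N56°W, 26.1 km): east 26.1 sin 304° = -21.64, north 26.1 cos 304° = 14.59
Leg 2 (068°, 35.3 km): east 35.3 sin 68° = 32.73, north 35.3 cos 68° = 13.22
Net: 11.09 east, 27.82 north. Distance = √((11.09)² + (27.82)²) = 29.948 km.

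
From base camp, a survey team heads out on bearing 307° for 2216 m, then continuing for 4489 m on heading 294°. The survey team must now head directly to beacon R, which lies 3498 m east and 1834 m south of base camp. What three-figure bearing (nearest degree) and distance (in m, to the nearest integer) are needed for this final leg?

118°, 10616 m

Leg 1 (307°, 2216 m): east 2216 sin 307° = -1769.78, north 2216 cos 307° = 1333.62
Leg 2 (294°, 4489 m): east 4489 sin 294° = -4100.91, north 4489 cos 294° = 1825.84
Current position: (-5870.68, 3159.46). Target: (3498, -1834). Remaining: Δeast = 9368.68, Δnorth = -4993.46.
Bearing = atan2(9368.68, -4993.46) mod 360° = 118.06°; distance = √((9368.68)² + (-4993.46)²) = 10616.349 m.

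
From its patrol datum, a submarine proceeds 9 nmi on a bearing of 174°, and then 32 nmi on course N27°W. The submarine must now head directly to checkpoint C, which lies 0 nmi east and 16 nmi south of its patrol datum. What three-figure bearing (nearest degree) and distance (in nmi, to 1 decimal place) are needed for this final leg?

159°, 38.1 nmi

Leg 1 (174°, 9 nmi): east 9 sin 174° = 0.94, north 9 cos 174° = -8.95
Leg 2 (N27°W, 32 nmi): east 32 sin 333° = -14.53, north 32 cos 333° = 28.51
Current position: (-13.59, 19.56). Target: (0, -16). Remaining: Δeast = 13.59, Δnorth = -35.56.
Bearing = atan2(13.59, -35.56) mod 360° = 159.09°; distance = √((13.59)² + (-35.56)²) = 38.069 nmi.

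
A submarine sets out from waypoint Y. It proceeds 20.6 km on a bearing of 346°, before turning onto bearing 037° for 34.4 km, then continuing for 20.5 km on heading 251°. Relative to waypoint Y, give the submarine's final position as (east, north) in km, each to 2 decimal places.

(-3.66, 40.79)

Leg 1 (346°, 20.6 km): east 20.6 sin 346° = -4.98, north 20.6 cos 346° = 19.99
Leg 2 (037°, 34.4 km): east 34.4 sin 37° = 20.70, north 34.4 cos 37° = 27.47
Leg 3 (251°, 20.5 km): east 20.5 sin 251° = -19.38, north 20.5 cos 251° = -6.67
Summing: -3.66 km east, 40.79 km north → (-3.66, 40.79).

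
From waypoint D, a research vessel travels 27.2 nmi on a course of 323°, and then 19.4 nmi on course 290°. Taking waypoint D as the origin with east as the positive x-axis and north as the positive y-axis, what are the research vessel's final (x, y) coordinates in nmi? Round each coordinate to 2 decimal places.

Leg 1 (323°, 27.2 nmi): east 27.2 sin 323° = -16.37, north 27.2 cos 323° = 21.72
Leg 2 (290°, 19.4 nmi): east 19.4 sin 290° = -18.23, north 19.4 cos 290° = 6.64
Summing: -34.60 nmi east, 28.36 nmi north → (-34.60, 28.36).

(-34.60, 28.36)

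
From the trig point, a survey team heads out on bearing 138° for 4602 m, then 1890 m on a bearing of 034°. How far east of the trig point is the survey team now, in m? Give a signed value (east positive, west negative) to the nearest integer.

Leg 1 (138°, 4602 m): east 4602 sin 138° = 3079.34, north 4602 cos 138° = -3419.95
Leg 2 (034°, 1890 m): east 1890 sin 34° = 1056.87, north 1890 cos 34° = 1566.88
Net east component: 4136.21 m.

4136 m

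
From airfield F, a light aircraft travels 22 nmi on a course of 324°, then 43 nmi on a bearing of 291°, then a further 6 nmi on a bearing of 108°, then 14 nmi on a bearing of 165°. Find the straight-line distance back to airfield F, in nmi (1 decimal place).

47.2 nmi

Leg 1 (324°, 22 nmi): east 22 sin 324° = -12.93, north 22 cos 324° = 17.80
Leg 2 (291°, 43 nmi): east 43 sin 291° = -40.14, north 43 cos 291° = 15.41
Leg 3 (108°, 6 nmi): east 6 sin 108° = 5.71, north 6 cos 108° = -1.85
Leg 4 (165°, 14 nmi): east 14 sin 165° = 3.62, north 14 cos 165° = -13.52
Net: -43.75 east, 17.83 north. Distance = √((-43.75)² + (17.83)²) = 47.240 nmi.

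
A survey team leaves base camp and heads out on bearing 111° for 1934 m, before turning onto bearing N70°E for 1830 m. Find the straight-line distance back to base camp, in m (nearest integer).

3526 m

Leg 1 (111°, 1934 m): east 1934 sin 111° = 1805.54, north 1934 cos 111° = -693.08
Leg 2 (N70°E, 1830 m): east 1830 sin 70° = 1719.64, north 1830 cos 70° = 625.90
Net: 3525.18 east, -67.19 north. Distance = √((3525.18)² + (-67.19)²) = 3525.822 m.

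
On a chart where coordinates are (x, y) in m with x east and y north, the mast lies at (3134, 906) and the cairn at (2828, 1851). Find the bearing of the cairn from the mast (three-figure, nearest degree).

Δeast = 2828 − 3134 = -306.00; Δnorth = 1851 − 906 = 945.00.
Bearing = atan2(Δeast, Δnorth) mod 360° = 342.06° ≈ 342°.

342°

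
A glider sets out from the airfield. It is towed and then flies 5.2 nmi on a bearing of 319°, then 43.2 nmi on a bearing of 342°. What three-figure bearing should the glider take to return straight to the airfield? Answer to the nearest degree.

160°

Leg 1 (319°, 5.2 nmi): east 5.2 sin 319° = -3.41, north 5.2 cos 319° = 3.92
Leg 2 (342°, 43.2 nmi): east 43.2 sin 342° = -13.35, north 43.2 cos 342° = 41.09
Net displacement: -16.76 east, 45.01 north. Direction back to start is (16.76, -45.01): bearing = atan2(16.76, -45.01) mod 360° = 159.58° ≈ 160°.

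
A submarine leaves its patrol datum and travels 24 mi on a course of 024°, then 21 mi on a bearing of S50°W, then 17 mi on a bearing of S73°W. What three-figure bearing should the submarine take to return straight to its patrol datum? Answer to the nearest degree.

099°

Leg 1 (024°, 24 mi): east 24 sin 24° = 9.76, north 24 cos 24° = 21.93
Leg 2 (S50°W, 21 mi): east 21 sin 230° = -16.09, north 21 cos 230° = -13.50
Leg 3 (S73°W, 17 mi): east 17 sin 253° = -16.26, north 17 cos 253° = -4.97
Net displacement: -22.58 east, 3.46 north. Direction back to start is (22.58, -3.46): bearing = atan2(22.58, -3.46) mod 360° = 98.70° ≈ 099°.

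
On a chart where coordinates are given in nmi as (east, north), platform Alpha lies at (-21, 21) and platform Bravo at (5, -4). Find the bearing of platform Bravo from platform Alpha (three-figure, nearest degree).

Δeast = 5 − -21 = 26.00; Δnorth = -4 − 21 = -25.00.
Bearing = atan2(Δeast, Δnorth) mod 360° = 133.88° ≈ 134°.

134°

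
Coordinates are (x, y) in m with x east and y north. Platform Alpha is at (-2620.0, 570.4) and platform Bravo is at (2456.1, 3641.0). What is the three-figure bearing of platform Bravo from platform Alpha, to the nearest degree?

059°

Δeast = 2456.1 − -2620.0 = 5076.10; Δnorth = 3641.0 − 570.4 = 3070.60.
Bearing = atan2(Δeast, Δnorth) mod 360° = 58.83° ≈ 059°.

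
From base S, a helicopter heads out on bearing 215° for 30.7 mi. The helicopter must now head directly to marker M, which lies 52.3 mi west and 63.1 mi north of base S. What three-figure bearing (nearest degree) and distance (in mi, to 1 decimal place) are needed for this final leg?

Leg 1 (215°, 30.7 mi): east 30.7 sin 215° = -17.61, north 30.7 cos 215° = -25.15
Current position: (-17.61, -25.15). Target: (-52.3, 63.1). Remaining: Δeast = -34.69, Δnorth = 88.25.
Bearing = atan2(-34.69, 88.25) mod 360° = 338.54°; distance = √((-34.69)² + (88.25)²) = 94.822 mi.

339°, 94.8 mi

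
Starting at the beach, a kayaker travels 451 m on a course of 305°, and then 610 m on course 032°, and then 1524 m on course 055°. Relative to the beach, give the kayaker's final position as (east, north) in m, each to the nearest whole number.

(1202, 1650)

Leg 1 (305°, 451 m): east 451 sin 305° = -369.44, north 451 cos 305° = 258.68
Leg 2 (032°, 610 m): east 610 sin 32° = 323.25, north 610 cos 32° = 517.31
Leg 3 (055°, 1524 m): east 1524 sin 55° = 1248.39, north 1524 cos 55° = 874.13
Summing: 1202.20 m east, 1650.12 m north → (1202, 1650).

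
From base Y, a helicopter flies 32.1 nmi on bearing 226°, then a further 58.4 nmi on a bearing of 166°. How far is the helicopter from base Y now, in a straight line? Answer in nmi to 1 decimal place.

Leg 1 (226°, 32.1 nmi): east 32.1 sin 226° = -23.09, north 32.1 cos 226° = -22.30
Leg 2 (166°, 58.4 nmi): east 58.4 sin 166° = 14.13, north 58.4 cos 166° = -56.67
Net: -8.96 east, -78.96 north. Distance = √((-8.96)² + (-78.96)²) = 79.471 nmi.

79.5 nmi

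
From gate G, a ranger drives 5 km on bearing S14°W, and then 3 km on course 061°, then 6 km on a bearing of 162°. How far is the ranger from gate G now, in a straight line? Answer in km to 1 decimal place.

9.7 km

Leg 1 (S14°W, 5 km): east 5 sin 194° = -1.21, north 5 cos 194° = -4.85
Leg 2 (061°, 3 km): east 3 sin 61° = 2.62, north 3 cos 61° = 1.45
Leg 3 (162°, 6 km): east 6 sin 162° = 1.85, north 6 cos 162° = -5.71
Net: 3.27 east, -9.10 north. Distance = √((3.27)² + (-9.10)²) = 9.672 km.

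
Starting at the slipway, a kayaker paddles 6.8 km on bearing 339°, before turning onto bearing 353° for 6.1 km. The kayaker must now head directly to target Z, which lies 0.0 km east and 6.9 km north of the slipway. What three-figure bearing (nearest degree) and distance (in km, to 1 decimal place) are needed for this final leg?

Leg 1 (339°, 6.8 km): east 6.8 sin 339° = -2.44, north 6.8 cos 339° = 6.35
Leg 2 (353°, 6.1 km): east 6.1 sin 353° = -0.74, north 6.1 cos 353° = 6.05
Current position: (-3.18, 12.40). Target: (0.0, 6.9). Remaining: Δeast = 3.18, Δnorth = -5.50.
Bearing = atan2(3.18, -5.50) mod 360° = 149.97°; distance = √((3.18)² + (-5.50)²) = 6.356 km.

150°, 6.4 km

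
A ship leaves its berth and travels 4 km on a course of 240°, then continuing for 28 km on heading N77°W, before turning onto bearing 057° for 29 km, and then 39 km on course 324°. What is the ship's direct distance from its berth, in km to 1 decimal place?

Leg 1 (240°, 4 km): east 4 sin 240° = -3.46, north 4 cos 240° = -2.00
Leg 2 (N77°W, 28 km): east 28 sin 283° = -27.28, north 28 cos 283° = 6.30
Leg 3 (057°, 29 km): east 29 sin 57° = 24.32, north 29 cos 57° = 15.79
Leg 4 (324°, 39 km): east 39 sin 324° = -22.92, north 39 cos 324° = 31.55
Net: -29.35 east, 51.64 north. Distance = √((-29.35)² + (51.64)²) = 59.401 km.

59.4 km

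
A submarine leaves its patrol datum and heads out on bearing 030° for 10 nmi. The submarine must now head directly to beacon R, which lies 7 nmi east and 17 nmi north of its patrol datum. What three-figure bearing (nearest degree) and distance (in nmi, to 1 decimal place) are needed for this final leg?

013°, 8.6 nmi

Leg 1 (030°, 10 nmi): east 10 sin 30° = 5.00, north 10 cos 30° = 8.66
Current position: (5.00, 8.66). Target: (7, 17). Remaining: Δeast = 2.00, Δnorth = 8.34.
Bearing = atan2(2.00, 8.34) mod 360° = 13.49°; distance = √((2.00)² + (8.34)²) = 8.576 nmi.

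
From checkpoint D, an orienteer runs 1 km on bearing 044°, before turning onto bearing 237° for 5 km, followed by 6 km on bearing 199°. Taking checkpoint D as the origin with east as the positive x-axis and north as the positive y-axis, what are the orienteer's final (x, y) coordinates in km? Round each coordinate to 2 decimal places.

(-5.45, -7.68)

Leg 1 (044°, 1 km): east 1 sin 44° = 0.69, north 1 cos 44° = 0.72
Leg 2 (237°, 5 km): east 5 sin 237° = -4.19, north 5 cos 237° = -2.72
Leg 3 (199°, 6 km): east 6 sin 199° = -1.95, north 6 cos 199° = -5.67
Summing: -5.45 km east, -7.68 km north → (-5.45, -7.68).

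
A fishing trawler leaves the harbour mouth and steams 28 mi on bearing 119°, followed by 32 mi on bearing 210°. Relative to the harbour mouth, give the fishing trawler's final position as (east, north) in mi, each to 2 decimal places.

(8.49, -41.29)

Leg 1 (119°, 28 mi): east 28 sin 119° = 24.49, north 28 cos 119° = -13.57
Leg 2 (210°, 32 mi): east 32 sin 210° = -16.00, north 32 cos 210° = -27.71
Summing: 8.49 mi east, -41.29 mi north → (8.49, -41.29).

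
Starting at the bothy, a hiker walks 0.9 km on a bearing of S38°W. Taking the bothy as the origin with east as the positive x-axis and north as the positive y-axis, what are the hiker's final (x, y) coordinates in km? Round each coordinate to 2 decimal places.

(-0.55, -0.71)

Leg 1 (S38°W, 0.9 km): east 0.9 sin 218° = -0.55, north 0.9 cos 218° = -0.71
Summing: -0.55 km east, -0.71 km north → (-0.55, -0.71).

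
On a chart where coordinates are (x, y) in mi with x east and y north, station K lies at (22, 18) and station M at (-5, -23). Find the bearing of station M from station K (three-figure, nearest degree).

Δeast = -5 − 22 = -27.00; Δnorth = -23 − 18 = -41.00.
Bearing = atan2(Δeast, Δnorth) mod 360° = 213.37° ≈ 213°.

213°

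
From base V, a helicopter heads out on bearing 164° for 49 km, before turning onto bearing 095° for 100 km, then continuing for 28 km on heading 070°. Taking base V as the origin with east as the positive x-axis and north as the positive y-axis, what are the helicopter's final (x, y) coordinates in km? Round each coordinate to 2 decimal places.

Leg 1 (164°, 49 km): east 49 sin 164° = 13.51, north 49 cos 164° = -47.10
Leg 2 (095°, 100 km): east 100 sin 95° = 99.62, north 100 cos 95° = -8.72
Leg 3 (070°, 28 km): east 28 sin 70° = 26.31, north 28 cos 70° = 9.58
Summing: 139.44 km east, -46.24 km north → (139.44, -46.24).

(139.44, -46.24)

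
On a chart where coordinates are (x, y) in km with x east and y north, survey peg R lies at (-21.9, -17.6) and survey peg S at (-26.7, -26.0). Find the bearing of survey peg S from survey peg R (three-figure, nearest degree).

210°

Δeast = -26.7 − -21.9 = -4.80; Δnorth = -26.0 − -17.6 = -8.40.
Bearing = atan2(Δeast, Δnorth) mod 360° = 209.74° ≈ 210°.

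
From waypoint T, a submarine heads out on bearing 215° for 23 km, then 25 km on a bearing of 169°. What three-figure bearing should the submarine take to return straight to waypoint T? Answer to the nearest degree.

011°

Leg 1 (215°, 23 km): east 23 sin 215° = -13.19, north 23 cos 215° = -18.84
Leg 2 (169°, 25 km): east 25 sin 169° = 4.77, north 25 cos 169° = -24.54
Net displacement: -8.42 east, -43.38 north. Direction back to start is (8.42, 43.38): bearing = atan2(8.42, 43.38) mod 360° = 10.99° ≈ 011°.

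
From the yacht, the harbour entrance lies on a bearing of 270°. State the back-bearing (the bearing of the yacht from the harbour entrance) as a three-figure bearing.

Back-bearing = 270° − 180° = 090°.

090°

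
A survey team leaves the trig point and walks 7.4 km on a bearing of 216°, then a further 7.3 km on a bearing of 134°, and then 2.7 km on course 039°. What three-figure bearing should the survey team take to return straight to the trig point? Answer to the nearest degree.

344°

Leg 1 (216°, 7.4 km): east 7.4 sin 216° = -4.35, north 7.4 cos 216° = -5.99
Leg 2 (134°, 7.3 km): east 7.3 sin 134° = 5.25, north 7.3 cos 134° = -5.07
Leg 3 (039°, 2.7 km): east 2.7 sin 39° = 1.70, north 2.7 cos 39° = 2.10
Net displacement: 2.60 east, -8.96 north. Direction back to start is (-2.60, 8.96): bearing = atan2(-2.60, 8.96) mod 360° = 343.81° ≈ 344°.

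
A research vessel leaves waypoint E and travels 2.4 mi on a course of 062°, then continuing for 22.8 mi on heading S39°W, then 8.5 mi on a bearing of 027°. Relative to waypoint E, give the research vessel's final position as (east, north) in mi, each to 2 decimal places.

Leg 1 (062°, 2.4 mi): east 2.4 sin 62° = 2.12, north 2.4 cos 62° = 1.13
Leg 2 (S39°W, 22.8 mi): east 22.8 sin 219° = -14.35, north 22.8 cos 219° = -17.72
Leg 3 (027°, 8.5 mi): east 8.5 sin 27° = 3.86, north 8.5 cos 27° = 7.57
Summing: -8.37 mi east, -9.02 mi north → (-8.37, -9.02).

(-8.37, -9.02)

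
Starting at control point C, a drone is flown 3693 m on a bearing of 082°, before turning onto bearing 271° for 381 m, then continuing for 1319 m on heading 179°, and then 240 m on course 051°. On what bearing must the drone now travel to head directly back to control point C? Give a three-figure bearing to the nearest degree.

281°

Leg 1 (082°, 3693 m): east 3693 sin 82° = 3657.06, north 3693 cos 82° = 513.97
Leg 2 (271°, 381 m): east 381 sin 271° = -380.94, north 381 cos 271° = 6.65
Leg 3 (179°, 1319 m): east 1319 sin 179° = 23.02, north 1319 cos 179° = -1318.80
Leg 4 (051°, 240 m): east 240 sin 51° = 186.52, north 240 cos 51° = 151.04
Net displacement: 3485.65 east, -647.15 north. Direction back to start is (-3485.65, 647.15): bearing = atan2(-3485.65, 647.15) mod 360° = 280.52° ≈ 281°.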